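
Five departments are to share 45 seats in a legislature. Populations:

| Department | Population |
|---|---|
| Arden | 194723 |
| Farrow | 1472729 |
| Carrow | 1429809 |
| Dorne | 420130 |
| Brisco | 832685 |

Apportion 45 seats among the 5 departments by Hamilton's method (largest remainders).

Arden: 2; Farrow: 15; Carrow: 15; Dorne: 4; Brisco: 9

Total 4350076; standard divisor 4350076/45 ≈ 96668.356.
Standard quotas: Arden 2.0143, Farrow 15.2349, Carrow 14.7909, Dorne 4.3461, Brisco 8.6138.
Lower quotas: Arden 2, Farrow 15, Carrow 14, Dorne 4, Brisco 8 (sum 43, leaving 2 seats).
Remainders in descending order: Carrow 0.7909, Brisco 0.6138, Dorne 0.3461, Farrow 0.2349, Arden 0.0143.
Largest remainders: Carrow, Brisco receive the extra seats.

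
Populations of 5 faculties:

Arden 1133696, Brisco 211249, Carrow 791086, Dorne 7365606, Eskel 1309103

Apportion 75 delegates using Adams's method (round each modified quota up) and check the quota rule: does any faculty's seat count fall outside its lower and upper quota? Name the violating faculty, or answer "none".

Dorne

Standard quotas: Arden 7.865, Brisco 1.466, Carrow 5.488, Dorne 51.099, Eskel 9.082.
Adams allocation: Arden 8, Brisco 2, Carrow 6, Dorne 50, Eskel 9.
Dorne has quota 51.099 (lower 51, upper 52) but receives 50 — outside the quota interval.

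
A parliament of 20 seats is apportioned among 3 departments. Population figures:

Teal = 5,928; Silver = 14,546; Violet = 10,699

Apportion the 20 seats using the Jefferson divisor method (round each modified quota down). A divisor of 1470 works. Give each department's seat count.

Teal: 4, Silver: 9, Violet: 7

With modified divisor 1470: modified quotas Teal 4.033, Silver 9.895, Violet 7.278.
Rounding down: Teal 4, Silver 9, Violet 7 (total 20).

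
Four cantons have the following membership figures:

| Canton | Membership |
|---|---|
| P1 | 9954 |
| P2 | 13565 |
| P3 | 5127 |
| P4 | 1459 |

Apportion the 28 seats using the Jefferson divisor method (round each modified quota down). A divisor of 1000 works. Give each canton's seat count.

With modified divisor 1000: modified quotas P1 9.954, P2 13.565, P3 5.127, P4 1.459.
Rounding down: P1 9, P2 13, P3 5, P4 1 (total 28).

P1 9, P2 13, P3 5, P4 1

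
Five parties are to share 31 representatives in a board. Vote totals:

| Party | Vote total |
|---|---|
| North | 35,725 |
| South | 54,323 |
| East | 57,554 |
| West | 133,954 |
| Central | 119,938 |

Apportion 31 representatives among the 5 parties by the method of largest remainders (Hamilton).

Standard divisor: 401494 ÷ 31 ≈ 12951.419.
Standard quotas: North 2.7584, South 4.1944, East 4.4438, West 10.3428, Central 9.2606.
Lower quotas: North 2, South 4, East 4, West 10, Central 9 (sum 29, leaving 2 seats).
Remainders in descending order: North 0.7584, East 0.4438, West 0.3428, Central 0.2606, South 0.1944.
Largest remainders: North, East receive the extra seats.

North: 3, South: 4, East: 5, West: 10, Central: 9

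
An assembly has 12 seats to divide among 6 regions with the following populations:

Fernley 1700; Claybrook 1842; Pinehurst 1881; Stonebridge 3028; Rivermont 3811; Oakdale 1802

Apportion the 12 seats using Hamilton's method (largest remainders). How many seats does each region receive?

Total 14064; standard divisor 14064/12 = 1172.
Standard quotas: Fernley 1.451, Claybrook 1.572, Pinehurst 1.605, Stonebridge 2.584, Rivermont 3.252, Oakdale 1.538.
Lower quotas: Fernley 1, Claybrook 1, Pinehurst 1, Stonebridge 2, Rivermont 3, Oakdale 1 (sum 9, leaving 3 seats).
Remainders in descending order: Pinehurst 0.605, Stonebridge 0.584, Claybrook 0.572, Oakdale 0.538, Fernley 0.451, Rivermont 0.252.
The surplus seats go to Pinehurst, Stonebridge, Claybrook.

Fernley 1, Claybrook 2, Pinehurst 2, Stonebridge 3, Rivermont 3, Oakdale 1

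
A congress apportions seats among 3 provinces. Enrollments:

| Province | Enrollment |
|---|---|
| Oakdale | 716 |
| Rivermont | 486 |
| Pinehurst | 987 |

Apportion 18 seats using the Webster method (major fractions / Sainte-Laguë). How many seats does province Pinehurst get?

Standard divisor 2189/18 ≈ 121.611; standard quotas: Oakdale 5.888, Rivermont 3.996, Pinehurst 8.116.
Rounding to the nearest integer gives Oakdale 6, Rivermont 4, Pinehurst 8 — total 18, matching the house size, so no adjustment is needed.
Pinehurst receives 8.

8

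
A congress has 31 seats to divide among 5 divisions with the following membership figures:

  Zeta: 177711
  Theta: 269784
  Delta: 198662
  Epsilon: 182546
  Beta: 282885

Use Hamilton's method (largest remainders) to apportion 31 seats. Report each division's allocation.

Zeta=5, Theta=7, Delta=6, Epsilon=5, Beta=8

The standard divisor is 1111588/31 ≈ 35857.677.
Standard quotas: Zeta 4.9560, Theta 7.5237, Delta 5.5403, Epsilon 5.0908, Beta 7.8891.
Lower quotas: Zeta 4, Theta 7, Delta 5, Epsilon 5, Beta 7 (sum 28, leaving 3 seats).
Remainders in descending order: Zeta 0.9560, Beta 0.8891, Delta 0.5403, Theta 0.5237, Epsilon 0.0908.
The surplus seats go to Zeta, Beta, Delta.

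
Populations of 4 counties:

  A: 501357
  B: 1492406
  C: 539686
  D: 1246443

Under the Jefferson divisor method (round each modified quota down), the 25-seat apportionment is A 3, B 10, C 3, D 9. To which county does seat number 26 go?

Priority for the next seat is population ÷ (current seats + 1).
Priorities: A 125339.250, B 135673.273, C 134921.500, D 124644.300.
Highest priority: B.

B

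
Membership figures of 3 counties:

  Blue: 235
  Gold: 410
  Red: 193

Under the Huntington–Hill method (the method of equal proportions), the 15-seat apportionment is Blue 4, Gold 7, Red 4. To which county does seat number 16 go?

Gold

Priority for the next seat is population ÷ (√(s·(s+1))).
Priorities: Blue 52.548, Gold 54.789, Red 43.156.
Highest priority: Gold.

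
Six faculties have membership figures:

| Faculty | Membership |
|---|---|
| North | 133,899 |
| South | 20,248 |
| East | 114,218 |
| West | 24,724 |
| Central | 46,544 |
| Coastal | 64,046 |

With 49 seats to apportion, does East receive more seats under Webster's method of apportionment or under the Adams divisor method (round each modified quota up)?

Webster: North 16, South 2, East 14, West 3, Central 6, Coastal 8.
Adams: North 16, South 3, East 13, West 3, Central 6, Coastal 8.
East gets 14 under Webster and 13 under Adams.

Webster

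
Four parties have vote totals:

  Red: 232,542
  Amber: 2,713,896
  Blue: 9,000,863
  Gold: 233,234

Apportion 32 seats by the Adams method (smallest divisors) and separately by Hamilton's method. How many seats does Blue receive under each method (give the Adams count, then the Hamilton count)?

Adams: Red 1, Amber 7, Blue 23, Gold 1.
Hamilton: Red 0, Amber 7, Blue 24, Gold 1.
Blue gets 23 under Adams and 24 under Hamilton.

23 and 24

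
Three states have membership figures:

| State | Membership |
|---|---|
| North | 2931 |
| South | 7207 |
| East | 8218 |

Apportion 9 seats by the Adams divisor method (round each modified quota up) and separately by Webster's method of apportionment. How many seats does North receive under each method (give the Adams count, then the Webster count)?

Adams: North 2, South 3, East 4.
Webster: North 1, South 4, East 4.
North gets 2 under Adams and 1 under Webster.

2 and 1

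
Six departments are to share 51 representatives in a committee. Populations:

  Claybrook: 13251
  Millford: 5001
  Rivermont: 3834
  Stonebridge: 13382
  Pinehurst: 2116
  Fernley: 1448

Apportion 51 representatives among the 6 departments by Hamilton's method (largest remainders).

Standard divisor: 39032 ÷ 51 ≈ 765.333.
Standard quotas: Claybrook 17.3140, Millford 6.5344, Rivermont 5.0096, Stonebridge 17.4852, Pinehurst 2.7648, Fernley 1.8920.
Lower quotas: Claybrook 17, Millford 6, Rivermont 5, Stonebridge 17, Pinehurst 2, Fernley 1 (sum 48, leaving 3 seats).
Remainders in descending order: Fernley 0.8920, Pinehurst 0.7648, Millford 0.5344, Stonebridge 0.4852, Claybrook 0.3140, Rivermont 0.0096.
Largest remainders: Fernley, Pinehurst, Millford receive the extra seats.

Claybrook=17, Millford=7, Rivermont=5, Stonebridge=17, Pinehurst=3, Fernley=2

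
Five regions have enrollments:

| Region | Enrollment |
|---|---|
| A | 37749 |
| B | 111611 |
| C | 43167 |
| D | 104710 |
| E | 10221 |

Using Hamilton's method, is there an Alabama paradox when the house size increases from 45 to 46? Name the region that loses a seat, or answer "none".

E

At 45 seats: A 6, B 16, C 6, D 15, E 2.
At 46 seats: A 6, B 17, C 6, D 16, E 1.
E drops from 2 to 1.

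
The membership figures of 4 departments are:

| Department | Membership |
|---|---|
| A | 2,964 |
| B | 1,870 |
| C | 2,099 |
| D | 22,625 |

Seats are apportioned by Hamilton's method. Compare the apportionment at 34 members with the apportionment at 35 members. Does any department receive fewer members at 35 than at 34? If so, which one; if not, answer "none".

C

At 34 seats: A 3, B 2, C 3, D 26.
At 35 seats: A 4, B 2, C 2, D 27.
C drops from 3 to 2.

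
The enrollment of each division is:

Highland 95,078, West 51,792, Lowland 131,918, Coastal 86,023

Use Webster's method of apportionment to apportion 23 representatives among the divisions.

Highland 6; West 3; Lowland 8; Coastal 6

Standard divisor 364811/23 ≈ 15861.348; standard quotas: Highland 5.994, West 3.265, Lowland 8.317, Coastal 5.423.
Rounding to the nearest integer gives 6, 3, 8, 5 = 22 seats, so the divisor must be adjusted.
With modified divisor 15580: modified quotas Highland 6.103, West 3.324, Lowland 8.467, Coastal 5.521.
Rounding to the nearest integer: Highland 6, West 3, Lowland 8, Coastal 6 (total 23).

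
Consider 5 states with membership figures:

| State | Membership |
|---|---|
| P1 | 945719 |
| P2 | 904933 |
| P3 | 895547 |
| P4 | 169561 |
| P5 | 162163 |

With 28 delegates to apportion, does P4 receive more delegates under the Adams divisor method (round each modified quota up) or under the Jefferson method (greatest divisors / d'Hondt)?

Adams

Adams: P1 8, P2 8, P3 8, P4 2, P5 2.
Jefferson: P1 9, P2 9, P3 8, P4 1, P5 1.
P4 gets 2 under Adams and 1 under Jefferson.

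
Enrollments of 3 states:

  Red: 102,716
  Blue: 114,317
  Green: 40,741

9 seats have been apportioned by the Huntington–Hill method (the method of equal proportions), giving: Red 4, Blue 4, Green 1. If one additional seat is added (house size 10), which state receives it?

Green

Priority for the next seat is population ÷ (√(s·(s+1))).
Priorities: Red 22967.996, Blue 25562.058, Green 28808.237.
Highest priority: Green.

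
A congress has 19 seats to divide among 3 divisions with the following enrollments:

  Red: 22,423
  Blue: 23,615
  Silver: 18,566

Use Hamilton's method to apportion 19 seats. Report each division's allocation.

Red=7, Blue=7, Silver=5

Standard divisor: 64604 ÷ 19 ≈ 3400.211.
Standard quotas: Red 6.5946, Blue 6.9452, Silver 5.4603.
Lower quotas: Red 6, Blue 6, Silver 5 (sum 17, leaving 2 seats).
Remainders in descending order: Blue 0.9452, Red 0.5946, Silver 0.4603.
Largest remainders: Blue, Red receive the extra seats.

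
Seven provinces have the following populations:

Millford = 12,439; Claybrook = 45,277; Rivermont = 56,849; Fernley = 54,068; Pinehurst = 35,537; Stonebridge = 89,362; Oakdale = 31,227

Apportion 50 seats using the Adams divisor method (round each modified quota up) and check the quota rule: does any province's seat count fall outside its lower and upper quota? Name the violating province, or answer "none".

none

Standard quotas: Millford 1.915, Claybrook 6.971, Rivermont 8.752, Fernley 8.324, Pinehurst 5.471, Stonebridge 13.758, Oakdale 4.808.
Adams allocation: Millford 2, Claybrook 7, Rivermont 9, Fernley 8, Pinehurst 6, Stonebridge 13, Oakdale 5.
Every allocation lies between the lower and upper quota.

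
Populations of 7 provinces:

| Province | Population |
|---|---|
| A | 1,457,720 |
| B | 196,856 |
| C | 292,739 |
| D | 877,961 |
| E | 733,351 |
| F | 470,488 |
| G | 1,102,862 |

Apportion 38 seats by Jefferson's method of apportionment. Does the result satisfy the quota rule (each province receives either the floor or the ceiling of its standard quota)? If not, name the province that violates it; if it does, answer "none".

Standard quotas: A 10.794, B 1.458, C 2.168, D 6.501, E 5.430, F 3.484, G 8.166.
Jefferson allocation: A 11, B 1, C 2, D 7, E 5, F 3, G 9.
Every allocation lies between the lower and upper quota.

none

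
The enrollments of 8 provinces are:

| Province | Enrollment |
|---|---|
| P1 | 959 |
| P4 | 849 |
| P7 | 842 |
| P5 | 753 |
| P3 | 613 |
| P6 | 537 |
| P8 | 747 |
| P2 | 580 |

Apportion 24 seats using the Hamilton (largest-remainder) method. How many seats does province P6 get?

Total 5880; standard divisor 5880/24 = 245.
Standard quotas: P1 3.914, P4 3.465, P7 3.437, P5 3.073, P3 2.502, P6 2.192, P8 3.049, P2 2.367.
Lower quotas: P1 3, P4 3, P7 3, P5 3, P3 2, P6 2, P8 3, P2 2 (sum 21, leaving 3 seats).
Remainders in descending order: P1 0.914, P3 0.502, P4 0.465, P7 0.437, P2 0.367, P6 0.192, P5 0.073, P8 0.049.
The surplus seats go to P1, P3, P4.
P6 receives 2.

2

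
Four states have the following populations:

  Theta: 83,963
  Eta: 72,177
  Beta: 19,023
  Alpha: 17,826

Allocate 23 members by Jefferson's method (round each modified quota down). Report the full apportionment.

Standard divisor 192989/23 ≈ 8390.826; standard quotas: Theta 10.007, Eta 8.602, Beta 2.267, Alpha 2.124.
Rounding down gives 10, 8, 2, 2 = 22 seats, so the divisor must be adjusted.
With modified divisor 7800: modified quotas Theta 10.764, Eta 9.253, Beta 2.439, Alpha 2.285.
Rounding down: Theta 10, Eta 9, Beta 2, Alpha 2 (total 23).

Theta 10, Eta 9, Beta 2, Alpha 2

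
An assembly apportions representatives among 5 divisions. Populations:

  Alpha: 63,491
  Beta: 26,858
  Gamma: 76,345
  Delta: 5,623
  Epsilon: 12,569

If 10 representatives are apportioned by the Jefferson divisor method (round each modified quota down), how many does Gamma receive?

Standard divisor 184886/10 ≈ 18488.6; standard quotas: Alpha 3.434, Beta 1.453, Gamma 4.129, Delta 0.304, Epsilon 0.680.
Rounding down gives 3, 1, 4, 0, 0 = 8 seats, so the divisor must be adjusted.
With modified divisor 14300: modified quotas Alpha 4.440, Beta 1.878, Gamma 5.339, Delta 0.393, Epsilon 0.879.
Rounding down: Alpha 4, Beta 1, Gamma 5, Delta 0, Epsilon 0 (total 10).
Gamma receives 5.

5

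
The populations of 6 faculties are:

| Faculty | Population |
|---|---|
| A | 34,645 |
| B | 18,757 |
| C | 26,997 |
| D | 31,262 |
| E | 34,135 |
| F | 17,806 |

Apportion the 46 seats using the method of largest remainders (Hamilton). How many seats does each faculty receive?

The standard divisor is 163602/46 ≈ 3556.565.
Standard quotas: A 9.7411, B 5.2739, C 7.5908, D 8.7899, E 9.5977, F 5.0065.
Lower quotas: A 9, B 5, C 7, D 8, E 9, F 5 (sum 43, leaving 3 seats).
Remainders in descending order: D 0.7899, A 0.7411, E 0.5977, C 0.5908, B 0.2739, F 0.0065.
The surplus seats go to D, A, E.

A 10; B 5; C 7; D 9; E 10; F 5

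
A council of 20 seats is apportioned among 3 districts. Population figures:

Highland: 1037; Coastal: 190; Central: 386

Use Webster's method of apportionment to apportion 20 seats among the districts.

Standard divisor 1613/20 ≈ 80.65; standard quotas: Highland 12.858, Coastal 2.356, Central 4.786.
Rounding to the nearest integer gives Highland 13, Coastal 2, Central 5 — total 20, matching the house size, so no adjustment is needed.

Highland: 13, Coastal: 2, Central: 5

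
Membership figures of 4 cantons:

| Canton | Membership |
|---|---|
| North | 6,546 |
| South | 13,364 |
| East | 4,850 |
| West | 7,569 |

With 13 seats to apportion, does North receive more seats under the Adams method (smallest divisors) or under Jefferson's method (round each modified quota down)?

Adams: North 3, South 5, East 2, West 3.
Jefferson: North 2, South 6, East 2, West 3.
North gets 3 under Adams and 2 under Jefferson.

Adams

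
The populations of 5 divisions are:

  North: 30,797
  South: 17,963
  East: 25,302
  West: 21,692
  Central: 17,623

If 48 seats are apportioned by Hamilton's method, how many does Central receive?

7

Total 113377; standard divisor 113377/48 ≈ 2362.021.
Standard quotas: North 13.0384, South 7.6049, East 10.7120, West 9.1837, Central 7.4610.
Lower quotas: North 13, South 7, East 10, West 9, Central 7 (sum 46, leaving 2 seats).
Remainders in descending order: East 0.7120, South 0.6049, Central 0.4610, West 0.1837, North 0.0384.
Largest remainders: East, South receive the extra seats.
Central receives 7.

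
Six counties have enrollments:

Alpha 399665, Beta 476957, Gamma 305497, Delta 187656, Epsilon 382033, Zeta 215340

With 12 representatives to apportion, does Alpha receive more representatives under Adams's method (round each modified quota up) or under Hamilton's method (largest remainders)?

Hamilton

Adams: Alpha 2, Beta 3, Gamma 2, Delta 1, Epsilon 2, Zeta 2.
Hamilton: Alpha 3, Beta 3, Gamma 2, Delta 1, Epsilon 2, Zeta 1.
Alpha gets 2 under Adams and 3 under Hamilton.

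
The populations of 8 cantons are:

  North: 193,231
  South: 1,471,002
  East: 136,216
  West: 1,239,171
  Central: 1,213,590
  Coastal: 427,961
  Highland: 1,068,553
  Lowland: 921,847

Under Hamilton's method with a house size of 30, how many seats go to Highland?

5

Total 6671571; standard divisor 6671571/30 ≈ 222385.7.
Standard quotas: North 0.8689, South 6.6146, East 0.6125, West 5.5722, Central 5.4571, Coastal 1.9244, Highland 4.8050, Lowland 4.1453.
Lower quotas: North 0, South 6, East 0, West 5, Central 5, Coastal 1, Highland 4, Lowland 4 (sum 25, leaving 5 seats).
Remainders in descending order: Coastal 0.9244, North 0.8689, Highland 0.8050, South 0.6146, East 0.6125, West 0.5722, Central 0.4571, Lowland 0.1453.
The surplus seats go to Coastal, North, Highland, South, East.
Highland receives 5.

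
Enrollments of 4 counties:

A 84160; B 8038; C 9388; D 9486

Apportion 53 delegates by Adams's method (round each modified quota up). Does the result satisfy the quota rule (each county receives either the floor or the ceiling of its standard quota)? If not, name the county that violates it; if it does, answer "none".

Standard quotas: A 40.158, B 3.835, C 4.480, D 4.526.
Adams allocation: A 39, B 4, C 5, D 5.
A has quota 40.158 (lower 40, upper 41) but receives 39 — outside the quota interval.

A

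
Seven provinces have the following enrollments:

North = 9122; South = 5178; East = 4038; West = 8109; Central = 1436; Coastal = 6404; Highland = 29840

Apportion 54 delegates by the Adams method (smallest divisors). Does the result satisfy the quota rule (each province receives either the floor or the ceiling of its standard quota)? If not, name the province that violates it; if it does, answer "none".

Highland

Standard quotas: North 7.681, South 4.360, East 3.400, West 6.828, Central 1.209, Coastal 5.393, Highland 25.128.
Adams allocation: North 8, South 4, East 4, West 7, Central 2, Coastal 5, Highland 24.
Highland has quota 25.128 (lower 25, upper 26) but receives 24 — outside the quota interval.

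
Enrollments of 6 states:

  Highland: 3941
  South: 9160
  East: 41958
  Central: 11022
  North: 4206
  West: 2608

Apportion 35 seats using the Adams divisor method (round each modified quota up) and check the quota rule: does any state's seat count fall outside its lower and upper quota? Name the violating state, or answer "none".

East

Standard quotas: Highland 1.892, South 4.398, East 20.146, Central 5.292, North 2.019, West 1.252.
Adams allocation: Highland 2, South 5, East 19, Central 5, North 2, West 2.
East has quota 20.146 (lower 20, upper 21) but receives 19 — outside the quota interval.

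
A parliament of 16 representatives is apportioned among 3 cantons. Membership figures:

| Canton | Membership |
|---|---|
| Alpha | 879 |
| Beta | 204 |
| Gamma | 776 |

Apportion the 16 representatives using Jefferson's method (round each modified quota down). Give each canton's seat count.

Alpha 8; Beta 1; Gamma 7

Standard divisor 1859/16 ≈ 116.188; standard quotas: Alpha 7.565, Beta 1.756, Gamma 6.679.
Rounding down gives 7, 1, 6 = 14 seats, so the divisor must be adjusted.
With modified divisor 106: modified quotas Alpha 8.292, Beta 1.925, Gamma 7.321.
Rounding down: Alpha 8, Beta 1, Gamma 7 (total 16).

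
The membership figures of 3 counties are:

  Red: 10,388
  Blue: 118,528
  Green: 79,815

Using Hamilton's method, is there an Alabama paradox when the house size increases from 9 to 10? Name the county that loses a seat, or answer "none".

Red

At 9 seats: Red 1, Blue 5, Green 3.
At 10 seats: Red 0, Blue 6, Green 4.
Red drops from 1 to 0.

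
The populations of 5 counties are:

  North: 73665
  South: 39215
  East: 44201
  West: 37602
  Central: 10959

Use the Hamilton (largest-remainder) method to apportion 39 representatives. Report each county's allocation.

North: 14, South: 8, East: 8, West: 7, Central: 2

Standard divisor: 205642 ÷ 39 ≈ 5272.872.
Standard quotas: North 13.9706, South 7.4371, East 8.3827, West 7.1312, Central 2.0784.
Lower quotas: North 13, South 7, East 8, West 7, Central 2 (sum 37, leaving 2 seats).
Remainders in descending order: North 0.9706, South 0.4371, East 0.3827, West 0.1312, Central 0.0784.
The surplus seats go to North, South.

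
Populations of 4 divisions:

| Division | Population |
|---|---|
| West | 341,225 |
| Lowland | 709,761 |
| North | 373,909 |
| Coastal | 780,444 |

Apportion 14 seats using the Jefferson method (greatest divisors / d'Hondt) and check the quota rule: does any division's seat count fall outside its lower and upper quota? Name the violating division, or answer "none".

none

Standard quotas: West 2.166, Lowland 4.506, North 2.374, Coastal 4.954.
Jefferson allocation: West 2, Lowland 5, North 2, Coastal 5.
Every allocation lies between the lower and upper quota.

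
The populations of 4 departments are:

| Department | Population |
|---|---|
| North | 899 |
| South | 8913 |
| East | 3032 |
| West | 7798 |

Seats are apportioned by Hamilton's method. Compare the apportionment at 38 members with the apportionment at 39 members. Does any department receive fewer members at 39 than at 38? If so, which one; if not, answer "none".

At 38 seats: North 2, South 16, East 6, West 14.
At 39 seats: North 1, South 17, East 6, West 15.
North drops from 2 to 1.

North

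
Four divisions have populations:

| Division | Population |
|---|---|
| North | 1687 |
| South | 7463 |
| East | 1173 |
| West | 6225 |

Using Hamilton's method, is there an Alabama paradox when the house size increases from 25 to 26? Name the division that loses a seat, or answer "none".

North

At 25 seats: North 3, South 11, East 2, West 9.
At 26 seats: North 2, South 12, East 2, West 10.
North drops from 3 to 2.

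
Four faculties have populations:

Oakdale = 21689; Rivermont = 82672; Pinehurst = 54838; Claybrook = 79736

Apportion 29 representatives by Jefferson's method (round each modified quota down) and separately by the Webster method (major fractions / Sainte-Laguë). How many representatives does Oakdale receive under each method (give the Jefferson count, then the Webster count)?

2 and 3

Jefferson: Oakdale 2, Rivermont 10, Pinehurst 7, Claybrook 10.
Webster: Oakdale 3, Rivermont 10, Pinehurst 7, Claybrook 9.
Oakdale gets 2 under Jefferson and 3 under Webster.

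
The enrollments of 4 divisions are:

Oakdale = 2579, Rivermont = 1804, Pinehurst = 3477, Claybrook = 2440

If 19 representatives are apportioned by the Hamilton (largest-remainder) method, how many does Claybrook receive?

5

Total 10300; standard divisor 10300/19 ≈ 542.105.
Standard quotas: Oakdale 4.757, Rivermont 3.328, Pinehurst 6.414, Claybrook 4.501.
Lower quotas: Oakdale 4, Rivermont 3, Pinehurst 6, Claybrook 4 (sum 17, leaving 2 seats).
Remainders in descending order: Oakdale 0.757, Claybrook 0.501, Pinehurst 0.414, Rivermont 0.328.
Largest remainders: Oakdale, Claybrook receive the extra seats.
Claybrook receives 5.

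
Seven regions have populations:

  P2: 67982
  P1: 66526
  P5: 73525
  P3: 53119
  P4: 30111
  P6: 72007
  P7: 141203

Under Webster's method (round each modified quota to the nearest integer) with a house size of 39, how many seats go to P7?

11

Standard divisor 504473/39 ≈ 12935.205; standard quotas: P2 5.256, P1 5.143, P5 5.684, P3 4.107, P4 2.328, P6 5.567, P7 10.916.
Rounding to the nearest integer gives P2 5, P1 5, P5 6, P3 4, P4 2, P6 6, P7 11 — total 39, matching the house size, so no adjustment is needed.
P7 receives 11.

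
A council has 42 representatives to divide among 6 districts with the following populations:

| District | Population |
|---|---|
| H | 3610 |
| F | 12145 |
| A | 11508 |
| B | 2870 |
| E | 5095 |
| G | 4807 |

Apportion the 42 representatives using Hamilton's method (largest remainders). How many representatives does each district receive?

Standard divisor: 40035 ÷ 42 ≈ 953.214.
Standard quotas: H 3.7872, F 12.7411, A 12.0728, B 3.0109, E 5.3451, G 5.0429.
Lower quotas: H 3, F 12, A 12, B 3, E 5, G 5 (sum 40, leaving 2 seats).
Remainders in descending order: H 0.7872, F 0.7411, E 0.3451, A 0.0728, G 0.0429, B 0.0109.
The surplus seats go to H, F.

H 4; F 13; A 12; B 3; E 5; G 5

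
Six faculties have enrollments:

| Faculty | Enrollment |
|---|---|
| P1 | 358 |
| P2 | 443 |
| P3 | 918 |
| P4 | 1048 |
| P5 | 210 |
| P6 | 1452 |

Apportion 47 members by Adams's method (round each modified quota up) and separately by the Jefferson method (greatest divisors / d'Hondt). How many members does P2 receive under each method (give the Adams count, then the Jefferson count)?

Adams: P1 4, P2 5, P3 9, P4 11, P5 3, P6 15.
Jefferson: P1 4, P2 4, P3 10, P4 11, P5 2, P6 16.
P2 gets 5 under Adams and 4 under Jefferson.

5 and 4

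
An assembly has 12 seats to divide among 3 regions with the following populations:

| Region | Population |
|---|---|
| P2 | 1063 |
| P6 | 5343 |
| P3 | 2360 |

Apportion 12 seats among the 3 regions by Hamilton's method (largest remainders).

P2 2, P6 7, P3 3

The standard divisor is 8766/12 ≈ 730.5.
Standard quotas: P2 1.4552, P6 7.3142, P3 3.2307.
Lower quotas: P2 1, P6 7, P3 3 (sum 11, leaving 1 seat).
Remainders in descending order: P2 0.4552, P6 0.3142, P3 0.2307.
Largest remainder: P2 receives the extra seat.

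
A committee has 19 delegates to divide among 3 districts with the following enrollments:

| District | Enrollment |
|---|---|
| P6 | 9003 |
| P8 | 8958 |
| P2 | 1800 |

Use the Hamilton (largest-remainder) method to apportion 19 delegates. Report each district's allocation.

P6 9, P8 8, P2 2

Standard divisor: 19761 ÷ 19 ≈ 1040.053.
Standard quotas: P6 8.6563, P8 8.6130, P2 1.7307.
Lower quotas: P6 8, P8 8, P2 1 (sum 17, leaving 2 seats).
Remainders in descending order: P2 0.7307, P6 0.6563, P8 0.6130.
Largest remainders: P2, P6 receive the extra seats.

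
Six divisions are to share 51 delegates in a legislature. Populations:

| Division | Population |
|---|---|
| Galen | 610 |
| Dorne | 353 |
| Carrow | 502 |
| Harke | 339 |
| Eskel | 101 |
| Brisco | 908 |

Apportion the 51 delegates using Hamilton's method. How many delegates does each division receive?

The standard divisor is 2813/51 ≈ 55.157.
Standard quotas: Galen 11.059, Dorne 6.400, Carrow 9.101, Harke 6.146, Eskel 1.831, Brisco 16.462.
Lower quotas: Galen 11, Dorne 6, Carrow 9, Harke 6, Eskel 1, Brisco 16 (sum 49, leaving 2 seats).
Remainders in descending order: Eskel 0.831, Brisco 0.462, Dorne 0.400, Harke 0.146, Carrow 0.101, Galen 0.059.
The surplus seats go to Eskel, Brisco.

Galen 11, Dorne 6, Carrow 9, Harke 6, Eskel 2, Brisco 17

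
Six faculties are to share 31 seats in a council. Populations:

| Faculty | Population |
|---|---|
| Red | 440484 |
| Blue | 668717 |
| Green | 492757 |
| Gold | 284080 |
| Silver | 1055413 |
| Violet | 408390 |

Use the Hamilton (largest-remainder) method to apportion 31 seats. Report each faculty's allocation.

Red 4, Blue 6, Green 4, Gold 3, Silver 10, Violet 4

Standard divisor: 3349841 ÷ 31 ≈ 108059.387.
Standard quotas: Red 4.0763, Blue 6.1884, Green 4.5601, Gold 2.6289, Silver 9.7670, Violet 3.7793.
Lower quotas: Red 4, Blue 6, Green 4, Gold 2, Silver 9, Violet 3 (sum 28, leaving 3 seats).
Remainders in descending order: Violet 0.7793, Silver 0.7670, Gold 0.6289, Green 0.5601, Blue 0.1884, Red 0.0763.
Largest remainders: Violet, Silver, Gold receive the extra seats.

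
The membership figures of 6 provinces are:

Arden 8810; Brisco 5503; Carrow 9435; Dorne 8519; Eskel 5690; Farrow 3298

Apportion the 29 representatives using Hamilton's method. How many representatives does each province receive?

Arden: 6; Brisco: 4; Carrow: 7; Dorne: 6; Eskel: 4; Farrow: 2

Total 41255; standard divisor 41255/29 ≈ 1422.586.
Standard quotas: Arden 6.1929, Brisco 3.8683, Carrow 6.6323, Dorne 5.9884, Eskel 3.9998, Farrow 2.3183.
Lower quotas: Arden 6, Brisco 3, Carrow 6, Dorne 5, Eskel 3, Farrow 2 (sum 25, leaving 4 seats).
Remainders in descending order: Eskel 0.9998, Dorne 0.9884, Brisco 0.8683, Carrow 0.6323, Farrow 0.3183, Arden 0.1929.
The surplus seats go to Eskel, Dorne, Brisco, Carrow.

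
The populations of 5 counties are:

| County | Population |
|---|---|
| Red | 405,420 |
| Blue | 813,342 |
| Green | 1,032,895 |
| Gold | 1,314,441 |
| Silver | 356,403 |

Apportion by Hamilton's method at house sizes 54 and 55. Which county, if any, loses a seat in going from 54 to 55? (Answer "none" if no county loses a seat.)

none

At 54 seats: Red 6, Blue 11, Green 14, Gold 18, Silver 5.
At 55 seats: Red 6, Blue 11, Green 15, Gold 18, Silver 5.
No county's allocation decreased.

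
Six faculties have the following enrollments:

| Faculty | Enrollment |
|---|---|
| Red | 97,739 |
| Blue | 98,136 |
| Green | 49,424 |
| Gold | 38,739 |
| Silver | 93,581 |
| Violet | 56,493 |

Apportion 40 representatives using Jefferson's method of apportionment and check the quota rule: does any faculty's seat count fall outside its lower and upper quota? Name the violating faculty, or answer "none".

none

Standard quotas: Red 9.006, Blue 9.042, Green 4.554, Gold 3.569, Silver 8.623, Violet 5.205.
Jefferson allocation: Red 9, Blue 9, Green 5, Gold 3, Silver 9, Violet 5.
Every allocation lies between the lower and upper quota.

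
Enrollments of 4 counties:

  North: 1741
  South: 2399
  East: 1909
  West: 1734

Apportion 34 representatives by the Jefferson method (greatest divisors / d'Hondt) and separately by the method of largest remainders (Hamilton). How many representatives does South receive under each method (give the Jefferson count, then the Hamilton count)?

Jefferson: North 8, South 11, East 8, West 7.
Hamilton: North 8, South 10, East 8, West 8.
South gets 11 under Jefferson and 10 under Hamilton.

11 and 10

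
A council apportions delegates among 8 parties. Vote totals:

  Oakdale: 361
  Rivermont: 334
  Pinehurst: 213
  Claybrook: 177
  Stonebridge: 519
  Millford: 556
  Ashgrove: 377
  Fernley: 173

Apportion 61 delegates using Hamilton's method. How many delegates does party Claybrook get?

The standard divisor is 2710/61 ≈ 44.426.
Standard quotas: Oakdale 8.126, Rivermont 7.518, Pinehurst 4.794, Claybrook 3.984, Stonebridge 11.682, Millford 12.515, Ashgrove 8.486, Fernley 3.894.
Lower quotas: Oakdale 8, Rivermont 7, Pinehurst 4, Claybrook 3, Stonebridge 11, Millford 12, Ashgrove 8, Fernley 3 (sum 56, leaving 5 seats).
Remainders in descending order: Claybrook 0.984, Fernley 0.894, Pinehurst 0.794, Stonebridge 0.682, Rivermont 0.518, Millford 0.515, Ashgrove 0.486, Oakdale 0.126.
Largest remainders: Claybrook, Fernley, Pinehurst, Stonebridge, Rivermont receive the extra seats.
Claybrook receives 4.

4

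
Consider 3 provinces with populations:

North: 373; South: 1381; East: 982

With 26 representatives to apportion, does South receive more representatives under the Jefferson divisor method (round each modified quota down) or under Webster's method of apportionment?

Jefferson: North 3, South 14, East 9.
Webster: North 4, South 13, East 9.
South gets 14 under Jefferson and 13 under Webster.

Jefferson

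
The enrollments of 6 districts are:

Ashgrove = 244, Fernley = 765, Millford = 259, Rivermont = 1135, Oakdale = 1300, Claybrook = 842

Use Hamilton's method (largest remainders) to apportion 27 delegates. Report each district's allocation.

Total 4545; standard divisor 4545/27 ≈ 168.333.
Standard quotas: Ashgrove 1.450, Fernley 4.545, Millford 1.539, Rivermont 6.743, Oakdale 7.723, Claybrook 5.002.
Lower quotas: Ashgrove 1, Fernley 4, Millford 1, Rivermont 6, Oakdale 7, Claybrook 5 (sum 24, leaving 3 seats).
Remainders in descending order: Rivermont 0.743, Oakdale 0.723, Fernley 0.545, Millford 0.539, Ashgrove 0.450, Claybrook 0.002.
The surplus seats go to Rivermont, Oakdale, Fernley.

Ashgrove 1; Fernley 5; Millford 1; Rivermont 7; Oakdale 8; Claybrook 5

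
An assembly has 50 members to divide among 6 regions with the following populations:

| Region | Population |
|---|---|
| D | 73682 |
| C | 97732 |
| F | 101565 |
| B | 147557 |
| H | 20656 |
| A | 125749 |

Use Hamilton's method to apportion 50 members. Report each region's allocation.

D=6; C=9; F=9; B=13; H=2; A=11

The standard divisor is 566941/50 ≈ 11338.82.
Standard quotas: D 6.4982, C 8.6192, F 8.9573, B 13.0134, H 1.8217, A 11.0901.
Lower quotas: D 6, C 8, F 8, B 13, H 1, A 11 (sum 47, leaving 3 seats).
Remainders in descending order: F 0.9573, H 0.8217, C 0.6192, D 0.4982, A 0.0901, B 0.0134.
The surplus seats go to F, H, C.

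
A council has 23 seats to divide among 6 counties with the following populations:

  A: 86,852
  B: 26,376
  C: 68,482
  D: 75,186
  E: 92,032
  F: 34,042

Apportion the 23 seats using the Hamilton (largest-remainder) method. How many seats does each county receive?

A=5, B=2, C=4, D=4, E=6, F=2

Standard divisor: 382970 ÷ 23 ≈ 16650.87.
Standard quotas: A 5.2161, B 1.5841, C 4.1128, D 4.5154, E 5.5272, F 2.0445.
Lower quotas: A 5, B 1, C 4, D 4, E 5, F 2 (sum 21, leaving 2 seats).
Remainders in descending order: B 0.5841, E 0.5272, D 0.5154, A 0.2161, C 0.1128, F 0.0445.
Largest remainders: B, E receive the extra seats.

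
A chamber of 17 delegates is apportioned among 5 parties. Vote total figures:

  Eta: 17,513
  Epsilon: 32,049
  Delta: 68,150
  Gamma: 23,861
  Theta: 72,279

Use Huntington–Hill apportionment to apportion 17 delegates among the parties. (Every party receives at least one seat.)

Eta: 1, Epsilon: 3, Delta: 5, Gamma: 2, Theta: 6

With divisor 12763: modified quotas Eta 1.372, Epsilon 2.511, Delta 5.340, Gamma 1.870, Theta 5.663.
Geometric-mean thresholds: Eta √(1·2)=1.414, Epsilon √(2·3)=2.449, Delta √(5·6)=5.477, Gamma √(1·2)=1.414, Theta √(5·6)=5.477.
Each quota rounded against its threshold gives Eta 1, Epsilon 3, Delta 5, Gamma 2, Theta 6 (total 17).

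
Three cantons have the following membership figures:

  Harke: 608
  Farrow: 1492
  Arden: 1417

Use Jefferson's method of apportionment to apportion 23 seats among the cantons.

Harke=4; Farrow=10; Arden=9

Standard divisor 3517/23 ≈ 152.913; standard quotas: Harke 3.976, Farrow 9.757, Arden 9.267.
Rounding down gives 3, 9, 9 = 21 seats, so the divisor must be adjusted.
With modified divisor 145: modified quotas Harke 4.193, Farrow 10.290, Arden 9.772.
Rounding down: Harke 4, Farrow 10, Arden 9 (total 23).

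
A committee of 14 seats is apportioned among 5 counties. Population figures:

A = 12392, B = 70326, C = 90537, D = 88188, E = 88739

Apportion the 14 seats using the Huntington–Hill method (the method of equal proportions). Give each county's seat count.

A 1, B 3, C 4, D 3, E 3

With divisor 25876: modified quotas A 0.479, B 2.718, C 3.499, D 3.408, E 3.429.
Geometric-mean thresholds: A (min 1), B √(2·3)=2.449, C √(3·4)=3.464, D √(3·4)=3.464, E √(3·4)=3.464.
Each quota rounded against its threshold gives A 1, B 3, C 4, D 3, E 3 (total 14).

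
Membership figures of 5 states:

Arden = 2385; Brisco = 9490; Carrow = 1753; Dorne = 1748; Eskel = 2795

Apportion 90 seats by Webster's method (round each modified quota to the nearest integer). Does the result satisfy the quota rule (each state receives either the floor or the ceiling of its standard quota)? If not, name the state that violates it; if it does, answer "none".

Brisco

Standard quotas: Arden 11.813, Brisco 47.003, Carrow 8.683, Dorne 8.658, Eskel 13.843.
Webster allocation: Arden 12, Brisco 46, Carrow 9, Dorne 9, Eskel 14.
Brisco has quota 47.003 (lower 47, upper 48) but receives 46 — outside the quota interval.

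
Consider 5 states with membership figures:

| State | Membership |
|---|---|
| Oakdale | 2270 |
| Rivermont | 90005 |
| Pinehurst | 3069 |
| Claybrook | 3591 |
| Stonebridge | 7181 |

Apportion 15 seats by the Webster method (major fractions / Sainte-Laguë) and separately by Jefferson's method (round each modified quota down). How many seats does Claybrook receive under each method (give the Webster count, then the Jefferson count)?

Webster: Oakdale 0, Rivermont 13, Pinehurst 0, Claybrook 1, Stonebridge 1.
Jefferson: Oakdale 0, Rivermont 14, Pinehurst 0, Claybrook 0, Stonebridge 1.
Claybrook gets 1 under Webster and 0 under Jefferson.

1 and 0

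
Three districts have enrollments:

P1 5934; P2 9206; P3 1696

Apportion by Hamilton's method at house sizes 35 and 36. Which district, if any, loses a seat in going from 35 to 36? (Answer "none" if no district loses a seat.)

P3

At 35 seats: P1 12, P2 19, P3 4.
At 36 seats: P1 13, P2 20, P3 3.
P3 drops from 4 to 3.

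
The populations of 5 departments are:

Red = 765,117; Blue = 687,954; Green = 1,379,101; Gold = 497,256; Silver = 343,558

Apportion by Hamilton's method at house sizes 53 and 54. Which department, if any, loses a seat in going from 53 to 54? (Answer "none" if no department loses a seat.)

none

At 53 seats: Red 11, Blue 10, Green 20, Gold 7, Silver 5.
At 54 seats: Red 11, Blue 10, Green 20, Gold 8, Silver 5.
No department's allocation decreased.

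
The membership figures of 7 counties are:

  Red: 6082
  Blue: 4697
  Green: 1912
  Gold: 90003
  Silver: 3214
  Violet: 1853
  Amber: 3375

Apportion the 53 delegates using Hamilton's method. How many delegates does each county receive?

Red: 3; Blue: 2; Green: 1; Gold: 43; Silver: 1; Violet: 1; Amber: 2

Total 111136; standard divisor 111136/53 ≈ 2096.906.
Standard quotas: Red 2.9005, Blue 2.2400, Green 0.9118, Gold 42.9218, Silver 1.5327, Violet 0.8837, Amber 1.6095.
Lower quotas: Red 2, Blue 2, Green 0, Gold 42, Silver 1, Violet 0, Amber 1 (sum 48, leaving 5 seats).
Remainders in descending order: Gold 0.9218, Green 0.9118, Red 0.9005, Violet 0.8837, Amber 0.6095, Silver 0.5327, Blue 0.2400.
The surplus seats go to Gold, Green, Red, Violet, Amber.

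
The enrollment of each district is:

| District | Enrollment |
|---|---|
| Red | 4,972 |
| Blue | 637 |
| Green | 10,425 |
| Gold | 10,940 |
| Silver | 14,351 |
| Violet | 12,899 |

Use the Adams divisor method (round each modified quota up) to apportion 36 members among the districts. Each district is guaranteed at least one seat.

Red 4, Blue 1, Green 7, Gold 7, Silver 9, Violet 8

Standard divisor 54224/36 ≈ 1506.222; standard quotas: Red 3.301, Blue 0.423, Green 6.921, Gold 7.263, Silver 9.528, Violet 8.564.
Rounding up gives 4, 1, 7, 8, 10, 9 = 39 seats, so the divisor must be adjusted.
With modified divisor 1630: modified quotas Red 3.050, Blue 0.391, Green 6.396, Gold 6.712, Silver 8.804, Violet 7.913.
Rounding up: Red 4, Blue 1, Green 7, Gold 7, Silver 9, Violet 8 (total 36).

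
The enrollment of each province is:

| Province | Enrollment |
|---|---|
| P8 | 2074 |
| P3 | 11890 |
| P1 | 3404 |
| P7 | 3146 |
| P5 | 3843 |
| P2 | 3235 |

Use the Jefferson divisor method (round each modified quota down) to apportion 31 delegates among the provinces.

P8 2; P3 14; P1 4; P7 3; P5 4; P2 4

Standard divisor 27592/31 ≈ 890.065; standard quotas: P8 2.330, P3 13.359, P1 3.824, P7 3.535, P5 4.318, P2 3.635.
Rounding down gives 2, 13, 3, 3, 4, 3 = 28 seats, so the divisor must be adjusted.
With modified divisor 800: modified quotas P8 2.592, P3 14.863, P1 4.255, P7 3.933, P5 4.804, P2 4.044.
Rounding down: P8 2, P3 14, P1 4, P7 3, P5 4, P2 4 (total 31).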